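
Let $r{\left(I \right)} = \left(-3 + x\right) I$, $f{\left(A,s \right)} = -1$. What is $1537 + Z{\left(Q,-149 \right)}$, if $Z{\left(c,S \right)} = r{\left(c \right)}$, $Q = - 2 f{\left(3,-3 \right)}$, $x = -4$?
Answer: $1523$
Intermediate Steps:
$Q = 2$ ($Q = \left(-2\right) \left(-1\right) = 2$)
$r{\left(I \right)} = - 7 I$ ($r{\left(I \right)} = \left(-3 - 4\right) I = - 7 I$)
$Z{\left(c,S \right)} = - 7 c$
$1537 + Z{\left(Q,-149 \right)} = 1537 - 14 = 1523$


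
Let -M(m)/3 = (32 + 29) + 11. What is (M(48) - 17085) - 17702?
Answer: -35003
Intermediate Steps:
M(m) = -216 (M(m) = -3*((32 + 29) + 11) = -3*(61 + 11) = -3*72 = -216)
(M(48) - 17085) - 17702 = (-216 - 17085) - 17702 = -17301 - 17702 = -35003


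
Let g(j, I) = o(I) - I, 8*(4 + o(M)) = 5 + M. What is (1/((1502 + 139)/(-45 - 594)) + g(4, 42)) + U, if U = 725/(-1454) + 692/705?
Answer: -89784688601/2242853160 ≈ -40.031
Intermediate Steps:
o(M) = -27/8 + M/8 (o(M) = -4 + (5 + M)/8 = -4 + (5/8 + M/8) = -27/8 + M/8)
g(j, I) = -27/8 - 7*I/8 (g(j, I) = (-27/8 + I/8) - I = -27/8 - 7*I/8)
U = 495043/1025070 (U = 725*(-1/1454) + 692*(1/705) = -725/1454 + 692/705 = 495043/1025070 ≈ 0.48294)
(1/((1502 + 139)/(-45 - 594)) + g(4, 42)) + U = (1/((1502 + 139)/(-45 - 594)) + (-27/8 - 7/8*42)) + 495043/1025070 = (1/(1641/(-639)) + (-27/8 - 147/4)) + 495043/1025070 = (1/(1641*(-1/639)) - 321/8) + 495043/1025070 = (1/(-547/213) - 321/8) + 495043/1025070 = (-213/547 - 321/8) + 495043/1025070 = -177291/4376 + 495043/1025070 = -89784688601/2242853160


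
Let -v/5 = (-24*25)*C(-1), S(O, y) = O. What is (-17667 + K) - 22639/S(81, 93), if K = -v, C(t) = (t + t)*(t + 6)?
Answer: 976334/81 ≈ 12054.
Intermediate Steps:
C(t) = 2*t*(6 + t) (C(t) = (2*t)*(6 + t) = 2*t*(6 + t))
v = -30000 (v = -5*(-24*25)*2*(-1)*(6 - 1) = -(-3000)*2*(-1)*5 = -(-3000)*(-10) = -5*6000 = -30000)
K = 30000 (K = -1*(-30000) = 30000)
(-17667 + K) - 22639/S(81, 93) = (-17667 + 30000) - 22639/81 = 12333 - 22639*1/81 = 12333 - 22639/81 = 976334/81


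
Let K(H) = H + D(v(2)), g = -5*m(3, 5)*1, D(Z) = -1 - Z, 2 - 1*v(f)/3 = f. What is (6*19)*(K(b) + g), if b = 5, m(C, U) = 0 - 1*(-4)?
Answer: -1824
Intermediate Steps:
v(f) = 6 - 3*f
m(C, U) = 4 (m(C, U) = 0 + 4 = 4)
g = -20 (g = -5*4*1 = -20*1 = -20)
K(H) = -1 + H (K(H) = H + (-1 - (6 - 3*2)) = H + (-1 - (6 - 6)) = H + (-1 - 1*0) = H + (-1 + 0) = H - 1 = -1 + H)
(6*19)*(K(b) + g) = (6*19)*((-1 + 5) - 20) = 114*(4 - 20) = 114*(-16) = -1824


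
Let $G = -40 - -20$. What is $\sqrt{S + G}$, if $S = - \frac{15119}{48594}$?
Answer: $\frac{i \sqrt{283800174}}{3738} \approx 4.5068 i$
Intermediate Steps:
$S = - \frac{1163}{3738}$ ($S = \left(-15119\right) \frac{1}{48594} = - \frac{1163}{3738} \approx -0.31113$)
$G = -20$ ($G = -40 + 20 = -20$)
$\sqrt{S + G} = \sqrt{- \frac{1163}{3738} - 20} = \sqrt{- \frac{75923}{3738}} = \frac{i \sqrt{283800174}}{3738}$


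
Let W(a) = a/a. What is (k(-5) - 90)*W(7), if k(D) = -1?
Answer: -91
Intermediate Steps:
W(a) = 1
(k(-5) - 90)*W(7) = (-1 - 90)*1 = -91*1 = -91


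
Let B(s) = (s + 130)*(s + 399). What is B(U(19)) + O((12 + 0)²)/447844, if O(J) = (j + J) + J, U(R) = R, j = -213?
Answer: 27892620083/447844 ≈ 62282.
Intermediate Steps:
O(J) = -213 + 2*J (O(J) = (-213 + J) + J = -213 + 2*J)
B(s) = (130 + s)*(399 + s)
B(U(19)) + O((12 + 0)²)/447844 = (51870 + 19² + 529*19) + (-213 + 2*(12 + 0)²)/447844 = (51870 + 361 + 10051) + (-213 + 2*12²)*(1/447844) = 62282 + (-213 + 2*144)*(1/447844) = 62282 + (-213 + 288)*(1/447844) = 62282 + 75*(1/447844) = 62282 + 75/447844 = 27892620083/447844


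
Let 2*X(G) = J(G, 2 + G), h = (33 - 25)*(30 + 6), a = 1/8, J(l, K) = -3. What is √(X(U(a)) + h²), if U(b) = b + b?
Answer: √331770/2 ≈ 288.00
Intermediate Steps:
a = ⅛ ≈ 0.12500
h = 288 (h = 8*36 = 288)
U(b) = 2*b
X(G) = -3/2 (X(G) = (½)*(-3) = -3/2)
√(X(U(a)) + h²) = √(-3/2 + 288²) = √(-3/2 + 82944) = √(165885/2) = √331770/2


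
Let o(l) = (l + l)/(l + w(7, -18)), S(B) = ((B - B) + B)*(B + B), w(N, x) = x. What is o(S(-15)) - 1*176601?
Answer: -2119187/12 ≈ -1.7660e+5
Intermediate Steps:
S(B) = 2*B**2 (S(B) = (0 + B)*(2*B) = B*(2*B) = 2*B**2)
o(l) = 2*l/(-18 + l) (o(l) = (l + l)/(l - 18) = (2*l)/(-18 + l) = 2*l/(-18 + l))
o(S(-15)) - 1*176601 = 2*(2*(-15)**2)/(-18 + 2*(-15)**2) - 1*176601 = 2*(2*225)/(-18 + 2*225) - 176601 = 2*450/(-18 + 450) - 176601 = 2*450/432 - 176601 = 2*450*(1/432) - 176601 = 25/12 - 176601 = -2119187/12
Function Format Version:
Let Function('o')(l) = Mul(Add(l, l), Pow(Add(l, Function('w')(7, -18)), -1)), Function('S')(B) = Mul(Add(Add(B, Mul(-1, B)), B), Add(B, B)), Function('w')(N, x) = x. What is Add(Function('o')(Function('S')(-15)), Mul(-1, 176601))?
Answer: Rational(-2119187, 12) ≈ -1.7660e+5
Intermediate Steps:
Function('S')(B) = Mul(2, Pow(B, 2)) (Function('S')(B) = Mul(Add(0, B), Mul(2, B)) = Mul(B, Mul(2, B)) = Mul(2, Pow(B, 2)))
Function('o')(l) = Mul(2, l, Pow(Add(-18, l), -1)) (Function('o')(l) = Mul(Add(l, l), Pow(Add(l, -18), -1)) = Mul(Mul(2, l), Pow(Add(-18, l), -1)) = Mul(2, l, Pow(Add(-18, l), -1)))
Add(Function('o')(Function('S')(-15)), Mul(-1, 176601)) = Add(Mul(2, Mul(2, Pow(-15, 2)), Pow(Add(-18, Mul(2, Pow(-15, 2))), -1)), Mul(-1, 176601)) = Add(Mul(2, Mul(2, 225), Pow(Add(-18, Mul(2, 225)), -1)), -176601) = Add(Mul(2, 450, Pow(Add(-18, 450), -1)), -176601) = Add(Mul(2, 450, Pow(432, -1)), -176601) = Add(Mul(2, 450, Rational(1, 432)), -176601) = Add(Rational(25, 12), -176601) = Rational(-2119187, 12)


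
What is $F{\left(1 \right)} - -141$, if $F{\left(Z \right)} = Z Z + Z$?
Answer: $143$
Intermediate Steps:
$F{\left(Z \right)} = Z + Z^{2}$ ($F{\left(Z \right)} = Z^{2} + Z = Z + Z^{2}$)
$F{\left(1 \right)} - -141 = 1 \left(1 + 1\right) - -141 = 1 \cdot 2 + 141 = 2 + 141 = 143$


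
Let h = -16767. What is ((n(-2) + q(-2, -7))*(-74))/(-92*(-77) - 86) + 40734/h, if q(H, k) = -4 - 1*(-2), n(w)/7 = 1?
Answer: -16181129/6518637 ≈ -2.4823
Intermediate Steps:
n(w) = 7 (n(w) = 7*1 = 7)
q(H, k) = -2 (q(H, k) = -4 + 2 = -2)
((n(-2) + q(-2, -7))*(-74))/(-92*(-77) - 86) + 40734/h = ((7 - 2)*(-74))/(-92*(-77) - 86) + 40734/(-16767) = (5*(-74))/(7084 - 86) + 40734*(-1/16767) = -370/6998 - 4526/1863 = -370*1/6998 - 4526/1863 = -185/3499 - 4526/1863 = -16181129/6518637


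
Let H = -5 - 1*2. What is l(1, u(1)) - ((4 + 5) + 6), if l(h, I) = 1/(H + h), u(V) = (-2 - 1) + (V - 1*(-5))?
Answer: -91/6 ≈ -15.167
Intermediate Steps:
H = -7 (H = -5 - 2 = -7)
u(V) = 2 + V (u(V) = -3 + (V + 5) = -3 + (5 + V) = 2 + V)
l(h, I) = 1/(-7 + h)
l(1, u(1)) - ((4 + 5) + 6) = 1/(-7 + 1) - ((4 + 5) + 6) = 1/(-6) - (9 + 6) = -⅙ - 1*15 = -⅙ - 15 = -91/6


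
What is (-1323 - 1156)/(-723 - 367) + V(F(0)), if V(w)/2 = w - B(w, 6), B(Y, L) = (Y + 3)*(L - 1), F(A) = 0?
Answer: -30221/1090 ≈ -27.726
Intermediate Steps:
B(Y, L) = (-1 + L)*(3 + Y) (B(Y, L) = (3 + Y)*(-1 + L) = (-1 + L)*(3 + Y))
V(w) = -30 - 8*w (V(w) = 2*(w - (-3 - w + 3*6 + 6*w)) = 2*(w - (-3 - w + 18 + 6*w)) = 2*(w - (15 + 5*w)) = 2*(w + (-15 - 5*w)) = 2*(-15 - 4*w) = -30 - 8*w)
(-1323 - 1156)/(-723 - 367) + V(F(0)) = (-1323 - 1156)/(-723 - 367) + (-30 - 8*0) = -2479/(-1090) + (-30 + 0) = -2479*(-1/1090) - 30 = 2479/1090 - 30 = -30221/1090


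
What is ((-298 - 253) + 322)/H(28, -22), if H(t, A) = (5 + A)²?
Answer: -229/289 ≈ -0.79239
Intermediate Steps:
((-298 - 253) + 322)/H(28, -22) = ((-298 - 253) + 322)/((5 - 22)²) = (-551 + 322)/((-17)²) = -229/289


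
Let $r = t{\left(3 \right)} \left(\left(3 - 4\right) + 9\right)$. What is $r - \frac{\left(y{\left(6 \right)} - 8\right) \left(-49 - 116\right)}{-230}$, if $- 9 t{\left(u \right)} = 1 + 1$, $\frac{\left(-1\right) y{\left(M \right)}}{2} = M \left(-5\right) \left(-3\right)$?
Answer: $\frac{27550}{207} \approx 133.09$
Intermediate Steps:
$y{\left(M \right)} = - 30 M$ ($y{\left(M \right)} = - 2 M \left(-5\right) \left(-3\right) = - 2 - 5 M \left(-3\right) = - 2 \cdot 15 M = - 30 M$)
$t{\left(u \right)} = - \frac{2}{9}$ ($t{\left(u \right)} = - \frac{1 + 1}{9} = \left(- \frac{1}{9}\right) 2 = - \frac{2}{9}$)
$r = - \frac{16}{9}$ ($r = - \frac{2 \left(\left(3 - 4\right) + 9\right)}{9} = - \frac{2 \left(-1 + 9\right)}{9} = \left(- \frac{2}{9}\right) 8 = - \frac{16}{9} \approx -1.7778$)
$r - \frac{\left(y{\left(6 \right)} - 8\right) \left(-49 - 116\right)}{-230} = - \frac{16}{9} - \frac{\left(\left(-30\right) 6 - 8\right) \left(-49 - 116\right)}{-230} = - \frac{16}{9} - \left(-180 - 8\right) \left(-165\right) \left(- \frac{1}{230}\right) = - \frac{16}{9} - \left(-188\right) \left(-165\right) \left(- \frac{1}{230}\right) = - \frac{16}{9} - 31020 \left(- \frac{1}{230}\right) = - \frac{16}{9} - - \frac{3102}{23} = - \frac{16}{9} + \frac{3102}{23} = \frac{27550}{207}$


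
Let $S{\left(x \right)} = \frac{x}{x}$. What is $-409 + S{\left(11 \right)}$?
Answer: $-408$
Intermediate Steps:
$S{\left(x \right)} = 1$
$-409 + S{\left(11 \right)} = -409 + 1 = -408$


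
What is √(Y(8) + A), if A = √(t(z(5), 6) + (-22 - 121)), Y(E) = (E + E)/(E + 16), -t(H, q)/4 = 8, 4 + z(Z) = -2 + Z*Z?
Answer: √(6 + 45*I*√7)/3 ≈ 2.6374 + 2.5079*I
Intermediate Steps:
z(Z) = -6 + Z² (z(Z) = -4 + (-2 + Z*Z) = -4 + (-2 + Z²) = -6 + Z²)
t(H, q) = -32 (t(H, q) = -4*8 = -32)
Y(E) = 2*E/(16 + E) (Y(E) = (2*E)/(16 + E) = 2*E/(16 + E))
A = 5*I*√7 (A = √(-32 + (-22 - 121)) = √(-32 - 143) = √(-175) = 5*I*√7 ≈ 13.229*I)
√(Y(8) + A) = √(2*8/(16 + 8) + 5*I*√7) = √(2*8/24 + 5*I*√7) = √(2*8*(1/24) + 5*I*√7) = √(⅔ + 5*I*√7)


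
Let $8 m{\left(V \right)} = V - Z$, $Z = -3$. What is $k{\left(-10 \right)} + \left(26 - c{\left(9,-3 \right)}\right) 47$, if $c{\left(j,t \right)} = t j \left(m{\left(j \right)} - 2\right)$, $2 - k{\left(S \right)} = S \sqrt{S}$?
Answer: $\frac{1179}{2} + 10 i \sqrt{10} \approx 589.5 + 31.623 i$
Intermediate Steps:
$k{\left(S \right)} = 2 - S^{\frac{3}{2}}$ ($k{\left(S \right)} = 2 - S \sqrt{S} = 2 - S^{\frac{3}{2}}$)
$m{\left(V \right)} = \frac{3}{8} + \frac{V}{8}$ ($m{\left(V \right)} = \frac{V - -3}{8} = \frac{V + 3}{8} = \frac{3 + V}{8} = \frac{3}{8} + \frac{V}{8}$)
$c{\left(j,t \right)} = j t \left(- \frac{13}{8} + \frac{j}{8}\right)$ ($c{\left(j,t \right)} = t j \left(\left(\frac{3}{8} + \frac{j}{8}\right) - 2\right) = j t \left(- \frac{13}{8} + \frac{j}{8}\right)$)
$k{\left(-10 \right)} + \left(26 - c{\left(9,-3 \right)}\right) 47 = \left(2 - \left(-10\right)^{\frac{3}{2}}\right) + \left(26 - \frac{1}{8} \cdot 9 \left(-3\right) \left(-13 + 9\right)\right) 47 = \left(2 - - 10 i \sqrt{10}\right) + \left(26 - \frac{1}{8} \cdot 9 \left(-3\right) \left(-4\right)\right) 47 = \left(2 + 10 i \sqrt{10}\right) + \left(26 - \frac{27}{2}\right) 47 = \left(2 + 10 i \sqrt{10}\right) + \frac{25}{2} \cdot 47 = \left(2 + 10 i \sqrt{10}\right) + \frac{1175}{2} = \frac{1179}{2} + 10 i \sqrt{10}$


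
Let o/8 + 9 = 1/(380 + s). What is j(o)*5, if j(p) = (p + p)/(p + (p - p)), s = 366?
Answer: 10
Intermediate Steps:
o = -26852/373 (o = -72 + 8/(380 + 366) = -72 + 8/746 = -72 + 8*(1/746) = -72 + 4/373 = -26852/373 ≈ -71.989)
j(p) = 2 (j(p) = (2*p)/(p + 0) = (2*p)/p = 2)
j(o)*5 = 2*5 = 10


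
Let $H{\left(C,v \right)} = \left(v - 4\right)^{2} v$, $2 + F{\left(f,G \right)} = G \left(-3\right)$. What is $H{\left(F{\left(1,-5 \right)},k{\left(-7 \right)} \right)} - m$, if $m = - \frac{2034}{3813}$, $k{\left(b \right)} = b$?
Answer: $- \frac{1075859}{1271} \approx -846.47$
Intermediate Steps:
$F{\left(f,G \right)} = -2 - 3 G$ ($F{\left(f,G \right)} = -2 + G \left(-3\right) = -2 - 3 G$)
$H{\left(C,v \right)} = v \left(-4 + v\right)^{2}$ ($H{\left(C,v \right)} = \left(-4 + v\right)^{2} v = v \left(-4 + v\right)^{2}$)
$m = - \frac{678}{1271}$ ($m = - \frac{2034}{3813} = \left(-1\right) \frac{678}{1271} = - \frac{678}{1271} \approx -0.53344$)
$H{\left(F{\left(1,-5 \right)},k{\left(-7 \right)} \right)} - m = - 7 \left(-4 - 7\right)^{2} - - \frac{678}{1271} = - 7 \left(-11\right)^{2} + \frac{678}{1271} = \left(-7\right) 121 + \frac{678}{1271} = -847 + \frac{678}{1271} = - \frac{1075859}{1271}$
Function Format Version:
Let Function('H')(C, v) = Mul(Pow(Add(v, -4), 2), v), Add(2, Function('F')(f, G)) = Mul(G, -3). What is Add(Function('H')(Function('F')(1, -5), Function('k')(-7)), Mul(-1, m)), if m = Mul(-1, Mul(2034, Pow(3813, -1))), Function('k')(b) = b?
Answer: Rational(-1075859, 1271) ≈ -846.47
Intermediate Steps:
Function('F')(f, G) = Add(-2, Mul(-3, G)) (Function('F')(f, G) = Add(-2, Mul(G, -3)) = Add(-2, Mul(-3, G)))
Function('H')(C, v) = Mul(v, Pow(Add(-4, v), 2)) (Function('H')(C, v) = Mul(Pow(Add(-4, v), 2), v) = Mul(v, Pow(Add(-4, v), 2)))
m = Rational(-678, 1271) (m = Mul(-1, Mul(2034, Rational(1, 3813))) = Mul(-1, Rational(678, 1271)) = Rational(-678, 1271) ≈ -0.53344)
Add(Function('H')(Function('F')(1, -5), Function('k')(-7)), Mul(-1, m)) = Add(Mul(-7, Pow(Add(-4, -7), 2)), Mul(-1, Rational(-678, 1271))) = Add(Mul(-7, Pow(-11, 2)), Rational(678, 1271)) = Add(Mul(-7, 121), Rational(678, 1271)) = Add(-847, Rational(678, 1271)) = Rational(-1075859, 1271)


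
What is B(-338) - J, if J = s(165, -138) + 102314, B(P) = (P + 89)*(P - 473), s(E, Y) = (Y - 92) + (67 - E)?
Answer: 99953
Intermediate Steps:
s(E, Y) = -25 + Y - E (s(E, Y) = (-92 + Y) + (67 - E) = -25 + Y - E)
B(P) = (-473 + P)*(89 + P) (B(P) = (89 + P)*(-473 + P) = (-473 + P)*(89 + P))
J = 101986 (J = (-25 - 138 - 1*165) + 102314 = (-25 - 138 - 165) + 102314 = -328 + 102314 = 101986)
B(-338) - J = (-42097 + (-338)**2 - 384*(-338)) - 1*101986 = (-42097 + 114244 + 129792) - 101986 = 201939 - 101986 = 99953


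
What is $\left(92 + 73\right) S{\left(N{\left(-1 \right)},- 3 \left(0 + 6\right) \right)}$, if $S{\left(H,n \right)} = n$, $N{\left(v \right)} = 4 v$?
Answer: $-2970$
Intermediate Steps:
$\left(92 + 73\right) S{\left(N{\left(-1 \right)},- 3 \left(0 + 6\right) \right)} = \left(92 + 73\right) \left(- 3 \left(0 + 6\right)\right) = 165 \left(\left(-3\right) 6\right) = 165 \left(-18\right) = -2970$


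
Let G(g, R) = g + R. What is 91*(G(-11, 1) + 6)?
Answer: -364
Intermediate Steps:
G(g, R) = R + g
91*(G(-11, 1) + 6) = 91*((1 - 11) + 6) = 91*(-10 + 6) = 91*(-4) = -364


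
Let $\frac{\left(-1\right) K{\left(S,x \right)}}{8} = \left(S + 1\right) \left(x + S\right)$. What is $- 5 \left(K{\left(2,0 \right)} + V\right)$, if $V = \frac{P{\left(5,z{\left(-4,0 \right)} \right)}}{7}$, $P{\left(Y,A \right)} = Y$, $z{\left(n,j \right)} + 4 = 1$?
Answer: $\frac{1655}{7} \approx 236.43$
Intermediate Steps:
$z{\left(n,j \right)} = -3$ ($z{\left(n,j \right)} = -4 + 1 = -3$)
$K{\left(S,x \right)} = - 8 \left(1 + S\right) \left(S + x\right)$ ($K{\left(S,x \right)} = - 8 \left(S + 1\right) \left(x + S\right) = - 8 \left(1 + S\right) \left(S + x\right)$)
$V = \frac{5}{7} \approx 0.71429$
$- 5 \left(K{\left(2,0 \right)} + V\right) = - 5 \left(\left(\left(-8\right) 2 - 0 - 8 \cdot 2^{2} - 16 \cdot 0\right) + \frac{5}{7}\right) = - 5 \left(\left(-16 + 0 - 32 + 0\right) + \frac{5}{7}\right) = - 5 \left(-48 + \frac{5}{7}\right) = \left(-5\right) \left(- \frac{331}{7}\right) = \frac{1655}{7}$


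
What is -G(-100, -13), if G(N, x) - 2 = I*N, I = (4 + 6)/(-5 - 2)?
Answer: -1014/7 ≈ -144.86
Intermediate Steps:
I = -10/7 (I = 10/(-7) = 10*(-⅐) = -10/7 ≈ -1.4286)
G(N, x) = 2 - 10*N/7
-G(-100, -13) = -(2 - 10/7*(-100)) = -(2 + 1000/7) = -1*1014/7 = -1014/7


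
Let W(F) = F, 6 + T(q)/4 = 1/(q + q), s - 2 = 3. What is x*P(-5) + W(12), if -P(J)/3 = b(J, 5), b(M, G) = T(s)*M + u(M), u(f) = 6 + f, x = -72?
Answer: 25716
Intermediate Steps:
s = 5 (s = 2 + 3 = 5)
T(q) = -24 + 2/q (T(q) = -24 + 4/(q + q) = -24 + 4/((2*q)) = -24 + 4*(1/(2*q)) = -24 + 2/q)
b(M, G) = 6 - 113*M/5 (b(M, G) = (-24 + 2/5)*M + (6 + M) = (-24 + 2*(⅕))*M + (6 + M) = (-24 + ⅖)*M + (6 + M) = -118*M/5 + (6 + M) = 6 - 113*M/5)
P(J) = -18 + 339*J/5 (P(J) = -3*(6 - 113*J/5) = -18 + 339*J/5)
x*P(-5) + W(12) = -72*(-18 + (339/5)*(-5)) + 12 = -72*(-18 - 339) + 12 = -72*(-357) + 12 = 25704 + 12 = 25716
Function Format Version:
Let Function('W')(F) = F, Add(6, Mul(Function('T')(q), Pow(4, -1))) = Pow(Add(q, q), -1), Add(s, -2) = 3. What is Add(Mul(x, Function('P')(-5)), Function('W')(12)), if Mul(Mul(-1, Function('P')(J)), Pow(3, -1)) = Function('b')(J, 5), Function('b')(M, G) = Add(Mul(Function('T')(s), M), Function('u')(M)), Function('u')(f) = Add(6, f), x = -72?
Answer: 25716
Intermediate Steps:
s = 5 (s = Add(2, 3) = 5)
Function('T')(q) = Add(-24, Mul(2, Pow(q, -1))) (Function('T')(q) = Add(-24, Mul(4, Pow(Add(q, q), -1))) = Add(-24, Mul(4, Pow(Mul(2, q), -1))) = Add(-24, Mul(4, Mul(Rational(1, 2), Pow(q, -1)))) = Add(-24, Mul(2, Pow(q, -1))))
Function('b')(M, G) = Add(6, Mul(Rational(-113, 5), M)) (Function('b')(M, G) = Add(Mul(Add(-24, Mul(2, Pow(5, -1))), M), Add(6, M)) = Add(Mul(Add(-24, Mul(2, Rational(1, 5))), M), Add(6, M)) = Add(Mul(Add(-24, Rational(2, 5)), M), Add(6, M)) = Add(Mul(Rational(-118, 5), M), Add(6, M)) = Add(6, Mul(Rational(-113, 5), M)))
Function('P')(J) = Add(-18, Mul(Rational(339, 5), J)) (Function('P')(J) = Mul(-3, Add(6, Mul(Rational(-113, 5), J))) = Add(-18, Mul(Rational(339, 5), J)))
Add(Mul(x, Function('P')(-5)), Function('W')(12)) = Add(Mul(-72, Add(-18, Mul(Rational(339, 5), -5))), 12) = Add(Mul(-72, Add(-18, -339)), 12) = Add(Mul(-72, -357), 12) = Add(25704, 12) = 25716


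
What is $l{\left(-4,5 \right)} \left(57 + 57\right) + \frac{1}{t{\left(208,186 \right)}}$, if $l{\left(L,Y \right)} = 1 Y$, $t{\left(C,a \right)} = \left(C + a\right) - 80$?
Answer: $\frac{178981}{314} \approx 570.0$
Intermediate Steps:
$t{\left(C,a \right)} = -80 + C + a$
$l{\left(L,Y \right)} = Y$
$l{\left(-4,5 \right)} \left(57 + 57\right) + \frac{1}{t{\left(208,186 \right)}} = 5 \left(57 + 57\right) + \frac{1}{-80 + 208 + 186} = 5 \cdot 114 + \frac{1}{314} = 570 + \frac{1}{314} = \frac{178981}{314}$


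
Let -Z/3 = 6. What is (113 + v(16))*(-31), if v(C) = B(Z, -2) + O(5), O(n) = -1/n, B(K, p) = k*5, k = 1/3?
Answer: -53227/15 ≈ -3548.5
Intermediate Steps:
Z = -18 (Z = -3*6 = -18)
k = ⅓ ≈ 0.33333
B(K, p) = 5/3 (B(K, p) = (⅓)*5 = 5/3)
v(C) = 22/15 (v(C) = 5/3 - 1/5 = 5/3 - 1*⅕ = 5/3 - ⅕ = 22/15)
(113 + v(16))*(-31) = (113 + 22/15)*(-31) = (1717/15)*(-31) = -53227/15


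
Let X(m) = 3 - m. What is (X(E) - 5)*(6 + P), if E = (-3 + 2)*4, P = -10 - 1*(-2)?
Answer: -4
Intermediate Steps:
P = -8 (P = -10 + 2 = -8)
E = -4 (E = -1*4 = -4)
(X(E) - 5)*(6 + P) = ((3 - 1*(-4)) - 5)*(6 - 8) = ((3 + 4) - 5)*(-2) = (7 - 5)*(-2) = 2*(-2) = -4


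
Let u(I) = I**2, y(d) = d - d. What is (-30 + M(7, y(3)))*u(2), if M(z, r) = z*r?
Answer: -120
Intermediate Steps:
y(d) = 0
M(z, r) = r*z
(-30 + M(7, y(3)))*u(2) = (-30 + 0*7)*2**2 = (-30 + 0)*4 = -30*4 = -120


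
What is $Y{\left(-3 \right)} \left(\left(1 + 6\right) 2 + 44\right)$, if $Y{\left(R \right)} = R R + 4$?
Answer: $754$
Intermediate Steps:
$Y{\left(R \right)} = 4 + R^{2}$ ($Y{\left(R \right)} = R^{2} + 4 = 4 + R^{2}$)
$Y{\left(-3 \right)} \left(\left(1 + 6\right) 2 + 44\right) = \left(4 + \left(-3\right)^{2}\right) \left(\left(1 + 6\right) 2 + 44\right) = \left(4 + 9\right) \left(7 \cdot 2 + 44\right) = 13 \left(14 + 44\right) = 13 \cdot 58 = 754$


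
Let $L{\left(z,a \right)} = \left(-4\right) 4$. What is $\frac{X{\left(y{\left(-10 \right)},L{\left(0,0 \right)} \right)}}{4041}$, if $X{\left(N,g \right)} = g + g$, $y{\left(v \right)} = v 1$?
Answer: $- \frac{32}{4041} \approx -0.0079188$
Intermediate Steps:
$L{\left(z,a \right)} = -16$
$y{\left(v \right)} = v$
$X{\left(N,g \right)} = 2 g$
$\frac{X{\left(y{\left(-10 \right)},L{\left(0,0 \right)} \right)}}{4041} = \frac{2 \left(-16\right)}{4041} = \left(-32\right) \frac{1}{4041} = - \frac{32}{4041}$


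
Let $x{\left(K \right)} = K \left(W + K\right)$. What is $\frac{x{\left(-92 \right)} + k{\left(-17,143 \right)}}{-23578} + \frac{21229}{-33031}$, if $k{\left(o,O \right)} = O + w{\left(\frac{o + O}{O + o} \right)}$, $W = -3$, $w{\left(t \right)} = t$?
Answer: $- \frac{396992383}{389402459} \approx -1.0195$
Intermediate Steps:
$k{\left(o,O \right)} = 1 + O$ ($k{\left(o,O \right)} = O + \frac{o + O}{O + o} = O + \frac{O + o}{O + o} = O + 1 = 1 + O$)
$x{\left(K \right)} = K \left(-3 + K\right)$
$\frac{x{\left(-92 \right)} + k{\left(-17,143 \right)}}{-23578} + \frac{21229}{-33031} = \frac{- 92 \left(-3 - 92\right) + \left(1 + 143\right)}{-23578} + \frac{21229}{-33031} = \left(\left(-92\right) \left(-95\right) + 144\right) \left(- \frac{1}{23578}\right) + 21229 \left(- \frac{1}{33031}\right) = \left(8740 + 144\right) \left(- \frac{1}{23578}\right) - \frac{21229}{33031} = 8884 \left(- \frac{1}{23578}\right) - \frac{21229}{33031} = - \frac{4442}{11789} - \frac{21229}{33031} = - \frac{396992383}{389402459}$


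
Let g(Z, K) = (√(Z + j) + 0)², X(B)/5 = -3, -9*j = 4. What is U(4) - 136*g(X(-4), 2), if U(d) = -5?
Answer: 18859/9 ≈ 2095.4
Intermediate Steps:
j = -4/9 (j = -⅑*4 = -4/9 ≈ -0.44444)
X(B) = -15 (X(B) = 5*(-3) = -15)
g(Z, K) = -4/9 + Z (g(Z, K) = (√(Z - 4/9) + 0)² = (√(-4/9 + Z) + 0)² = (√(-4/9 + Z))² = -4/9 + Z)
U(4) - 136*g(X(-4), 2) = -5 - 136*(-4/9 - 15) = -5 - 136*(-139/9) = -5 + 18904/9 = 18859/9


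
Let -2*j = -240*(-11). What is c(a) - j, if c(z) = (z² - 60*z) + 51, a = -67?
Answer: 9880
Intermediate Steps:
c(z) = 51 + z² - 60*z
j = -1320 (j = -(-120)*(-11) = -½*2640 = -1320)
c(a) - j = (51 + (-67)² - 60*(-67)) - 1*(-1320) = (51 + 4489 + 4020) + 1320 = 8560 + 1320 = 9880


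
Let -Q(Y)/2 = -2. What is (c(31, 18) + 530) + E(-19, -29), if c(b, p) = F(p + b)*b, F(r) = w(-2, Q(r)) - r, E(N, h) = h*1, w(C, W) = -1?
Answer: -1049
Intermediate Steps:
Q(Y) = 4 (Q(Y) = -2*(-2) = 4)
E(N, h) = h
F(r) = -1 - r
c(b, p) = b*(-1 - b - p) (c(b, p) = (-1 - (p + b))*b = (-1 - (b + p))*b = (-1 + (-b - p))*b = (-1 - b - p)*b = b*(-1 - b - p))
(c(31, 18) + 530) + E(-19, -29) = (-1*31*(1 + 31 + 18) + 530) - 29 = (-1*31*50 + 530) - 29 = (-1550 + 530) - 29 = -1020 - 29 = -1049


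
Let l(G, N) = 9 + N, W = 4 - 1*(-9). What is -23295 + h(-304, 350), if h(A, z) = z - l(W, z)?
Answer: -23304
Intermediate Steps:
W = 13 (W = 4 + 9 = 13)
h(A, z) = -9 (h(A, z) = z - (9 + z) = z + (-9 - z) = -9)
-23295 + h(-304, 350) = -23295 - 9 = -23304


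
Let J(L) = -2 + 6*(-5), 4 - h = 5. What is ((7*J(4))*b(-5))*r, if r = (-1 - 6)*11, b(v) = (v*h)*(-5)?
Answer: -431200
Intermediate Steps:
h = -1 (h = 4 - 1*5 = 4 - 5 = -1)
b(v) = 5*v (b(v) = (v*(-1))*(-5) = -v*(-5) = 5*v)
r = -77 (r = -7*11 = -77)
J(L) = -32 (J(L) = -2 - 30 = -32)
((7*J(4))*b(-5))*r = ((7*(-32))*(5*(-5)))*(-77) = -224*(-25)*(-77) = 5600*(-77) = -431200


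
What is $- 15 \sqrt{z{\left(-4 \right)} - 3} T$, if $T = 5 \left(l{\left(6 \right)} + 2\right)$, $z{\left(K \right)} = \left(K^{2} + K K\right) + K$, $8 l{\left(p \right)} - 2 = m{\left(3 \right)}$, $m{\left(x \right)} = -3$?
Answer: $- \frac{5625}{8} \approx -703.13$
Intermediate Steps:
$l{\left(p \right)} = - \frac{1}{8}$ ($l{\left(p \right)} = \frac{1}{4} + \frac{1}{8} \left(-3\right) = \frac{1}{4} - \frac{3}{8} = - \frac{1}{8}$)
$z{\left(K \right)} = K + 2 K^{2}$ ($z{\left(K \right)} = \left(K^{2} + K^{2}\right) + K = 2 K^{2} + K = K + 2 K^{2}$)
$T = \frac{75}{8}$ ($T = 5 \left(- \frac{1}{8} + 2\right) = 5 \cdot \frac{15}{8} = \frac{75}{8} \approx 9.375$)
$- 15 \sqrt{z{\left(-4 \right)} - 3} T = - 15 \sqrt{- 4 \left(1 + 2 \left(-4\right)\right) - 3} \cdot \frac{75}{8} = - 15 \sqrt{- 4 \left(1 - 8\right) - 3} \cdot \frac{75}{8} = - 15 \sqrt{\left(-4\right) \left(-7\right) - 3} \cdot \frac{75}{8} = - 15 \sqrt{28 - 3} \cdot \frac{75}{8} = - 15 \sqrt{25} \cdot \frac{75}{8} = \left(-15\right) 5 \cdot \frac{75}{8} = \left(-75\right) \frac{75}{8} = - \frac{5625}{8}$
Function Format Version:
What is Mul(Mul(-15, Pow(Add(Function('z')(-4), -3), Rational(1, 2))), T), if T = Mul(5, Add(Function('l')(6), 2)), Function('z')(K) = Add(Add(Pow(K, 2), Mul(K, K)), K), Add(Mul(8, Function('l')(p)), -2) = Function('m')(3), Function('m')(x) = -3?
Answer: Rational(-5625, 8) ≈ -703.13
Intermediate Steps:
Function('l')(p) = Rational(-1, 8) (Function('l')(p) = Add(Rational(1, 4), Mul(Rational(1, 8), -3)) = Add(Rational(1, 4), Rational(-3, 8)) = Rational(-1, 8))
Function('z')(K) = Add(K, Mul(2, Pow(K, 2))) (Function('z')(K) = Add(Add(Pow(K, 2), Pow(K, 2)), K) = Add(Mul(2, Pow(K, 2)), K) = Add(K, Mul(2, Pow(K, 2))))
T = Rational(75, 8) (T = Mul(5, Add(Rational(-1, 8), 2)) = Mul(5, Rational(15, 8)) = Rational(75, 8) ≈ 9.3750)
Mul(Mul(-15, Pow(Add(Function('z')(-4), -3), Rational(1, 2))), T) = Mul(Mul(-15, Pow(Add(Mul(-4, Add(1, Mul(2, -4))), -3), Rational(1, 2))), Rational(75, 8)) = Mul(Mul(-15, Pow(Add(Mul(-4, Add(1, -8)), -3), Rational(1, 2))), Rational(75, 8)) = Mul(Mul(-15, Pow(Add(Mul(-4, -7), -3), Rational(1, 2))), Rational(75, 8)) = Mul(Mul(-15, Pow(Add(28, -3), Rational(1, 2))), Rational(75, 8)) = Mul(Mul(-15, Pow(25, Rational(1, 2))), Rational(75, 8)) = Mul(Mul(-15, 5), Rational(75, 8)) = Mul(-75, Rational(75, 8)) = Rational(-5625, 8)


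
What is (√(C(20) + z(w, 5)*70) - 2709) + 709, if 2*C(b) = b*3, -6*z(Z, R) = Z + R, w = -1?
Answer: -2000 + 5*I*√6/3 ≈ -2000.0 + 4.0825*I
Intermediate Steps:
z(Z, R) = -R/6 - Z/6 (z(Z, R) = -(Z + R)/6 = -(R + Z)/6 = -R/6 - Z/6)
C(b) = 3*b/2 (C(b) = (b*3)/2 = (3*b)/2 = 3*b/2)
(√(C(20) + z(w, 5)*70) - 2709) + 709 = (√((3/2)*20 + (-⅙*5 - ⅙*(-1))*70) - 2709) + 709 = (√(30 + (-⅚ + ⅙)*70) - 2709) + 709 = (√(30 - ⅔*70) - 2709) + 709 = (√(30 - 140/3) - 2709) + 709 = (√(-50/3) - 2709) + 709 = (5*I*√6/3 - 2709) + 709 = (-2709 + 5*I*√6/3) + 709 = -2000 + 5*I*√6/3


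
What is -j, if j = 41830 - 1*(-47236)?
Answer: -89066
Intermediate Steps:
j = 89066 (j = 41830 + 47236 = 89066)
-j = -1*89066 = -89066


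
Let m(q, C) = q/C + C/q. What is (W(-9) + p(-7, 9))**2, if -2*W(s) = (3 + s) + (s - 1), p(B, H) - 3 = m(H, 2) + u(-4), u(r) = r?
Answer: 44521/324 ≈ 137.41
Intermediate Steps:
m(q, C) = C/q + q/C
p(B, H) = -1 + H/2 + 2/H (p(B, H) = 3 + ((2/H + H/2) - 4) = 3 + ((H/2 + 2/H) - 4) = 3 + (-4 + H/2 + 2/H) = -1 + H/2 + 2/H)
W(s) = -1 - s (W(s) = -((3 + s) + (s - 1))/2 = -((3 + s) + (-1 + s))/2 = -(2 + 2*s)/2 = -1 - s)
(W(-9) + p(-7, 9))**2 = ((-1 - 1*(-9)) + (-1 + (1/2)*9 + 2/9))**2 = ((-1 + 9) + (-1 + 9/2 + 2*(1/9)))**2 = (8 + (-1 + 9/2 + 2/9))**2 = (8 + 67/18)**2 = (211/18)**2 = 44521/324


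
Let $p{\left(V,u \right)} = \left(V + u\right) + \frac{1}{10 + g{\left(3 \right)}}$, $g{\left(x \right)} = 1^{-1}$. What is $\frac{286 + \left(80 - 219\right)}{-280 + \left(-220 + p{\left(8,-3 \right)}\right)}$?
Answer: $- \frac{1617}{5444} \approx -0.29702$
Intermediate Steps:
$g{\left(x \right)} = 1$
$p{\left(V,u \right)} = \frac{1}{11} + V + u$ ($p{\left(V,u \right)} = \left(V + u\right) + \frac{1}{10 + 1} = \left(V + u\right) + \frac{1}{11} = \frac{1}{11} + V + u$)
$\frac{286 + \left(80 - 219\right)}{-280 + \left(-220 + p{\left(8,-3 \right)}\right)} = \frac{286 + \left(80 - 219\right)}{-280 + \left(-220 + \left(\frac{1}{11} + 8 - 3\right)\right)} = \frac{286 + \left(80 - 219\right)}{-280 + \left(-220 + \frac{56}{11}\right)} = \frac{286 - 139}{-280 - \frac{2364}{11}} = \frac{147}{- \frac{5444}{11}} = 147 \left(- \frac{11}{5444}\right) = - \frac{1617}{5444}$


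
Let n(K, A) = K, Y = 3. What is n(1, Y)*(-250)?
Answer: -250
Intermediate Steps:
n(1, Y)*(-250) = 1*(-250) = -250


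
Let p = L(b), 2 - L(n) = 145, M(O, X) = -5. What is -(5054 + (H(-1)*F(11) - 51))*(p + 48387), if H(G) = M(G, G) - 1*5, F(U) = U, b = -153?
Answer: -236057892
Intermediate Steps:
L(n) = -143 (L(n) = 2 - 1*145 = 2 - 145 = -143)
H(G) = -10 (H(G) = -5 - 1*5 = -5 - 5 = -10)
p = -143
-(5054 + (H(-1)*F(11) - 51))*(p + 48387) = -(5054 + (-10*11 - 51))*(-143 + 48387) = -(5054 + (-110 - 51))*48244 = -(5054 - 161)*48244 = -4893*48244 = -1*236057892 = -236057892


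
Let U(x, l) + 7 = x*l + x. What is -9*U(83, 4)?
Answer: -3672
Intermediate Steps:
U(x, l) = -7 + x + l*x (U(x, l) = -7 + (x*l + x) = -7 + (l*x + x) = -7 + (x + l*x) = -7 + x + l*x)
-9*U(83, 4) = -9*(-7 + 83 + 4*83) = -9*(-7 + 83 + 332) = -9*408 = -3672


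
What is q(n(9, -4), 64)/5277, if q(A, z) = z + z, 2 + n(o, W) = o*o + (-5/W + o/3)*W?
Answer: 128/5277 ≈ 0.024256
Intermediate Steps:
n(o, W) = -2 + o² + W*(-5/W + o/3) (n(o, W) = -2 + (o*o + (-5/W + o/3)*W) = -2 + (o² + (-5/W + o*(⅓))*W) = -2 + (o² + (-5/W + o/3)*W) = -2 + (o² + W*(-5/W + o/3)) = -2 + o² + W*(-5/W + o/3))
q(A, z) = 2*z
q(n(9, -4), 64)/5277 = (2*64)/5277 = 128*(1/5277) = 128/5277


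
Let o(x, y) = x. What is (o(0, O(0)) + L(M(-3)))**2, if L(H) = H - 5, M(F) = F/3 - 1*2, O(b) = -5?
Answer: 64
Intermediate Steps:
M(F) = -2 + F/3 (M(F) = F*(1/3) - 2 = F/3 - 2 = -2 + F/3)
L(H) = -5 + H
(o(0, O(0)) + L(M(-3)))**2 = (0 + (-5 + (-2 + (1/3)*(-3))))**2 = (0 + (-5 + (-2 - 1)))**2 = (0 + (-5 - 3))**2 = (0 - 8)**2 = (-8)**2 = 64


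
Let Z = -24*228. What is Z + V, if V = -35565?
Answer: -41037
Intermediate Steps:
Z = -5472
Z + V = -5472 - 35565 = -41037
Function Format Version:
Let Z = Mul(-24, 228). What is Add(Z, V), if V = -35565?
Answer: -41037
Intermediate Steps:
Z = -5472
Add(Z, V) = Add(-5472, -35565) = -41037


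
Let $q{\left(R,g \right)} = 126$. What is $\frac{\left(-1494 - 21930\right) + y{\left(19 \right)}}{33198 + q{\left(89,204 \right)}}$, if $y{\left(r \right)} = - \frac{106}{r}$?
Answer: $- \frac{222581}{316578} \approx -0.70308$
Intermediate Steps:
$\frac{\left(-1494 - 21930\right) + y{\left(19 \right)}}{33198 + q{\left(89,204 \right)}} = \frac{\left(-1494 - 21930\right) - \frac{106}{19}}{33198 + 126} = \frac{-23424 - \frac{106}{19}}{33324} = \left(-23424 - \frac{106}{19}\right) \frac{1}{33324} = \left(- \frac{445162}{19}\right) \frac{1}{33324} = - \frac{222581}{316578}$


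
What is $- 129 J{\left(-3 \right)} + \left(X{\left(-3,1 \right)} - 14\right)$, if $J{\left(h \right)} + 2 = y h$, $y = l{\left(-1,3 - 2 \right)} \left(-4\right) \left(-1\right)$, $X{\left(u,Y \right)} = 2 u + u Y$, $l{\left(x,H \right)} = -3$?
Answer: $-4409$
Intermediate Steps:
$X{\left(u,Y \right)} = 2 u + Y u$
$y = -12$ ($y = \left(-3\right) \left(-4\right) \left(-1\right) = 12 \left(-1\right) = -12$)
$J{\left(h \right)} = -2 - 12 h$
$- 129 J{\left(-3 \right)} + \left(X{\left(-3,1 \right)} - 14\right) = - 129 \left(-2 - -36\right) - \left(14 + 3 \left(2 + 1\right)\right) = - 129 \left(-2 + 36\right) - 23 = \left(-129\right) 34 - 23 = -4386 - 23 = -4409$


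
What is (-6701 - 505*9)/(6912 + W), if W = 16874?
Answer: -5623/11893 ≈ -0.47280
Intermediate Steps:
(-6701 - 505*9)/(6912 + W) = (-6701 - 505*9)/(6912 + 16874) = (-6701 - 4545)/23786 = -11246*1/23786 = -5623/11893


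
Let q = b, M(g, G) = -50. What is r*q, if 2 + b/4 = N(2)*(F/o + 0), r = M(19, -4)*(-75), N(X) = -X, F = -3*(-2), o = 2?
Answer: -120000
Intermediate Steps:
F = 6
r = 3750 (r = -50*(-75) = 3750)
b = -32 (b = -8 + 4*((-1*2)*(6/2 + 0)) = -8 + 4*(-2*(6*(1/2) + 0)) = -8 + 4*(-2*(3 + 0)) = -8 + 4*(-2*3) = -8 + 4*(-6) = -8 - 24 = -32)
q = -32
r*q = 3750*(-32) = -120000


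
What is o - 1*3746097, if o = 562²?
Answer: -3430253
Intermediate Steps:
o = 315844
o - 1*3746097 = 315844 - 1*3746097 = 315844 - 3746097 = -3430253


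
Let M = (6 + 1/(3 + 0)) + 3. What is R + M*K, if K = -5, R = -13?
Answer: -179/3 ≈ -59.667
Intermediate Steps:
M = 28/3 (M = (6 + 1/3) + 3 = (6 + ⅓) + 3 = 19/3 + 3 = 28/3 ≈ 9.3333)
R + M*K = -13 + (28/3)*(-5) = -13 - 140/3 = -179/3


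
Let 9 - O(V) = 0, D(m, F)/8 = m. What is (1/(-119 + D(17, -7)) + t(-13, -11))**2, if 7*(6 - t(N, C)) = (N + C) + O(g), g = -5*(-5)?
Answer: 952576/14161 ≈ 67.268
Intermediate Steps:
D(m, F) = 8*m
g = 25
O(V) = 9 (O(V) = 9 - 1*0 = 9 + 0 = 9)
t(N, C) = 33/7 - C/7 - N/7 (t(N, C) = 6 - ((N + C) + 9)/7 = 6 - ((C + N) + 9)/7 = 6 - (9 + C + N)/7 = 6 + (-9/7 - C/7 - N/7) = 33/7 - C/7 - N/7)
(1/(-119 + D(17, -7)) + t(-13, -11))**2 = (1/(-119 + 8*17) + (33/7 - 1/7*(-11) - 1/7*(-13)))**2 = (1/(-119 + 136) + (33/7 + 11/7 + 13/7))**2 = (1/17 + 57/7)**2 = (976/119)**2 = 952576/14161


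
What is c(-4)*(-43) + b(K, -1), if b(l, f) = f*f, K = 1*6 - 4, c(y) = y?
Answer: 173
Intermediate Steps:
K = 2 (K = 6 - 4 = 2)
b(l, f) = f**2
c(-4)*(-43) + b(K, -1) = -4*(-43) + (-1)**2 = 172 + 1 = 173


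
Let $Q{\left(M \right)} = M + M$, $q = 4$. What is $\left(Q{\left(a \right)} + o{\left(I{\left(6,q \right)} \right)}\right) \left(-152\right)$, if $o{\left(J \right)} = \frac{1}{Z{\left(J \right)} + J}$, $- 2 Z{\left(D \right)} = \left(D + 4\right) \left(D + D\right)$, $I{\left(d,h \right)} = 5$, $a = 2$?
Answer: $- \frac{3021}{5} \approx -604.2$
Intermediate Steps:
$Q{\left(M \right)} = 2 M$
$Z{\left(D \right)} = - D \left(4 + D\right)$ ($Z{\left(D \right)} = - \frac{\left(D + 4\right) \left(D + D\right)}{2} = - \frac{\left(4 + D\right) 2 D}{2} = - \frac{2 D \left(4 + D\right)}{2} = - D \left(4 + D\right)$)
$o{\left(J \right)} = \frac{1}{J - J \left(4 + J\right)}$ ($o{\left(J \right)} = \frac{1}{- J \left(4 + J\right) + J} = \frac{1}{J - J \left(4 + J\right)}$)
$\left(Q{\left(a \right)} + o{\left(I{\left(6,q \right)} \right)}\right) \left(-152\right) = \left(2 \cdot 2 - \frac{1}{5 \left(3 + 5\right)}\right) \left(-152\right) = \left(4 - \frac{1}{5 \cdot 8}\right) \left(-152\right) = \left(4 - \frac{1}{5} \cdot \frac{1}{8}\right) \left(-152\right) = \left(4 - \frac{1}{40}\right) \left(-152\right) = \frac{159}{40} \left(-152\right) = - \frac{3021}{5}$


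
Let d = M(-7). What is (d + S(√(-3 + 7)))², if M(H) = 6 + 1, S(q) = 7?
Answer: 196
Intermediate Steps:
M(H) = 7
d = 7
(d + S(√(-3 + 7)))² = (7 + 7)² = 14² = 196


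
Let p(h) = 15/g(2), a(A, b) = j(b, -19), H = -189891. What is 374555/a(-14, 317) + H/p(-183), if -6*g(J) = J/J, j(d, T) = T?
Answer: -3344669/190 ≈ -17604.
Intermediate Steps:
a(A, b) = -19
g(J) = -⅙ (g(J) = -J/(6*J) = -⅙*1 = -⅙)
p(h) = -90 (p(h) = 15/(-⅙) = -6*15 = -90)
374555/a(-14, 317) + H/p(-183) = 374555/(-19) - 189891/(-90) = 374555*(-1/19) - 189891*(-1/90) = -374555/19 + 21099/10 = -3344669/190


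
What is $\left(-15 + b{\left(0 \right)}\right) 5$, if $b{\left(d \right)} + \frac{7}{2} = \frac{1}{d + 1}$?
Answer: $- \frac{175}{2} \approx -87.5$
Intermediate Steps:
$b{\left(d \right)} = - \frac{7}{2} + \frac{1}{1 + d}$ ($b{\left(d \right)} = - \frac{7}{2} + \frac{1}{d + 1} = - \frac{7}{2} + \frac{1}{1 + d}$)
$\left(-15 + b{\left(0 \right)}\right) 5 = \left(-15 + \frac{-5 - 0}{2 \left(1 + 0\right)}\right) 5 = \left(-15 + \frac{-5 + 0}{2 \cdot 1}\right) 5 = \left(-15 + \frac{1}{2} \cdot 1 \left(-5\right)\right) 5 = \left(-15 - \frac{5}{2}\right) 5 = \left(- \frac{35}{2}\right) 5 = - \frac{175}{2}$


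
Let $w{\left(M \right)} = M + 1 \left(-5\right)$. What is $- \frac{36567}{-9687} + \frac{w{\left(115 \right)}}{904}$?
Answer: $\frac{5687023}{1459508} \approx 3.8965$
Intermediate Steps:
$w{\left(M \right)} = -5 + M$ ($w{\left(M \right)} = M - 5 = -5 + M$)
$- \frac{36567}{-9687} + \frac{w{\left(115 \right)}}{904} = - \frac{36567}{-9687} + \frac{-5 + 115}{904} = \left(-36567\right) \left(- \frac{1}{9687}\right) + 110 \cdot \frac{1}{904} = \frac{12189}{3229} + \frac{55}{452} = \frac{5687023}{1459508}$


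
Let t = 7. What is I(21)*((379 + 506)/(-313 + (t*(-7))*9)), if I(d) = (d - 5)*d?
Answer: -148680/377 ≈ -394.38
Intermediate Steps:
I(d) = d*(-5 + d) (I(d) = (-5 + d)*d = d*(-5 + d))
I(21)*((379 + 506)/(-313 + (t*(-7))*9)) = (21*(-5 + 21))*((379 + 506)/(-313 + (7*(-7))*9)) = (21*16)*(885/(-313 - 49*9)) = 336*(885/(-313 - 441)) = 336*(885/(-754)) = 336*(885*(-1/754)) = 336*(-885/754) = -148680/377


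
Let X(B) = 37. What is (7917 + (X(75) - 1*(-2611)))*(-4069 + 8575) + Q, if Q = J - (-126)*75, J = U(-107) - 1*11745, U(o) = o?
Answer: 47603488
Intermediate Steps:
J = -11852 (J = -107 - 1*11745 = -107 - 11745 = -11852)
Q = -2402 (Q = -11852 - (-126)*75 = -11852 - 1*(-9450) = -11852 + 9450 = -2402)
(7917 + (X(75) - 1*(-2611)))*(-4069 + 8575) + Q = (7917 + (37 - 1*(-2611)))*(-4069 + 8575) - 2402 = (7917 + (37 + 2611))*4506 - 2402 = (7917 + 2648)*4506 - 2402 = 10565*4506 - 2402 = 47605890 - 2402 = 47603488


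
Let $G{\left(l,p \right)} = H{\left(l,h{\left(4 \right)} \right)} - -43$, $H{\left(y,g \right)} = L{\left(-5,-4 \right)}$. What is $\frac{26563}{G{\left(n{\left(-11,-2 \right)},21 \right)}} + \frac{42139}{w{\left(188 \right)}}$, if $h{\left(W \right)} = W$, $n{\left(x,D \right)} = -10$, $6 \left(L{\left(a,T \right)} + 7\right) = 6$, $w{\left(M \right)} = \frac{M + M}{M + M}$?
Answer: $\frac{1585706}{37} \approx 42857.0$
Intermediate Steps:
$w{\left(M \right)} = 1$ ($w{\left(M \right)} = \frac{2 M}{2 M} = 2 M \frac{1}{2 M} = 1$)
$L{\left(a,T \right)} = -6$ ($L{\left(a,T \right)} = -7 + \frac{1}{6} \cdot 6 = -7 + 1 = -6$)
$H{\left(y,g \right)} = -6$
$G{\left(l,p \right)} = 37$ ($G{\left(l,p \right)} = -6 - -43 = -6 + 43 = 37$)
$\frac{26563}{G{\left(n{\left(-11,-2 \right)},21 \right)}} + \frac{42139}{w{\left(188 \right)}} = \frac{26563}{37} + \frac{42139}{1} = 26563 \cdot \frac{1}{37} + 42139 \cdot 1 = \frac{26563}{37} + 42139 = \frac{1585706}{37}$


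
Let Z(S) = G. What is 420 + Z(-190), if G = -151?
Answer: 269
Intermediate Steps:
Z(S) = -151
420 + Z(-190) = 420 - 151 = 269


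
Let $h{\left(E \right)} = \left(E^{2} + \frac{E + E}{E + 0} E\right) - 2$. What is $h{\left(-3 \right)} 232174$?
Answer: $232174$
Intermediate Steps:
$h{\left(E \right)} = -2 + E^{2} + 2 E$ ($h{\left(E \right)} = \left(E^{2} + \frac{2 E}{E} E\right) - 2 = \left(E^{2} + 2 E\right) - 2 = -2 + E^{2} + 2 E$)
$h{\left(-3 \right)} 232174 = \left(-2 + \left(-3\right)^{2} + 2 \left(-3\right)\right) 232174 = \left(-2 + 9 - 6\right) 232174 = 1 \cdot 232174 = 232174$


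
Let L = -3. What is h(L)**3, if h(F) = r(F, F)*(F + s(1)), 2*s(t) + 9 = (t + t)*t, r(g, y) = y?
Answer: 59319/8 ≈ 7414.9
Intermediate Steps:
s(t) = -9/2 + t**2 (s(t) = -9/2 + ((t + t)*t)/2 = -9/2 + ((2*t)*t)/2 = -9/2 + (2*t**2)/2 = -9/2 + t**2)
h(F) = F*(-7/2 + F) (h(F) = F*(F + (-9/2 + 1**2)) = F*(F + (-9/2 + 1)) = F*(F - 7/2) = F*(-7/2 + F))
h(L)**3 = ((1/2)*(-3)*(-7 + 2*(-3)))**3 = ((1/2)*(-3)*(-7 - 6))**3 = ((1/2)*(-3)*(-13))**3 = (39/2)**3 = 59319/8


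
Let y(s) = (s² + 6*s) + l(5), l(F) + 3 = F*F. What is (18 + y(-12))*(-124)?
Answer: -13888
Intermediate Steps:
l(F) = -3 + F² (l(F) = -3 + F*F = -3 + F²)
y(s) = 22 + s² + 6*s (y(s) = (s² + 6*s) + (-3 + 5²) = (s² + 6*s) + (-3 + 25) = (s² + 6*s) + 22 = 22 + s² + 6*s)
(18 + y(-12))*(-124) = (18 + (22 + (-12)² + 6*(-12)))*(-124) = (18 + (22 + 144 - 72))*(-124) = (18 + 94)*(-124) = 112*(-124) = -13888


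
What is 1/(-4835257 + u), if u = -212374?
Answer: -1/5047631 ≈ -1.9811e-7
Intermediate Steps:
1/(-4835257 + u) = 1/(-4835257 - 212374) = 1/(-5047631) = -1/5047631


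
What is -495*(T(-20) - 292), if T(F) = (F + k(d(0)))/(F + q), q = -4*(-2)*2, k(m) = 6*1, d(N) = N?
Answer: 285615/2 ≈ 1.4281e+5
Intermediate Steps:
k(m) = 6
q = 16 (q = 8*2 = 16)
T(F) = (6 + F)/(16 + F) (T(F) = (F + 6)/(F + 16) = (6 + F)/(16 + F))
-495*(T(-20) - 292) = -495*((6 - 20)/(16 - 20) - 292) = -495*(-14/(-4) - 292) = -495*(-1/4*(-14) - 292) = -495*(7/2 - 292) = -495*(-577/2) = 285615/2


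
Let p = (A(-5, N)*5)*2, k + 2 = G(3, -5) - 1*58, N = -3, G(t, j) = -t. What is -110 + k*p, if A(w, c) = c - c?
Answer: -110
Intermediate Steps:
A(w, c) = 0
k = -63 (k = -2 + (-1*3 - 1*58) = -2 + (-3 - 58) = -2 - 61 = -63)
p = 0 (p = (0*5)*2 = 0*2 = 0)
-110 + k*p = -110 - 63*0 = -110 + 0 = -110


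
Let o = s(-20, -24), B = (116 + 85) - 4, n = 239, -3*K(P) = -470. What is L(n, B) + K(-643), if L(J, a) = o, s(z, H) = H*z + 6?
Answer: 1928/3 ≈ 642.67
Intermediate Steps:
s(z, H) = 6 + H*z
K(P) = 470/3 (K(P) = -⅓*(-470) = 470/3)
B = 197 (B = 201 - 4 = 197)
o = 486 (o = 6 - 24*(-20) = 6 + 480 = 486)
L(J, a) = 486
L(n, B) + K(-643) = 486 + 470/3 = 1928/3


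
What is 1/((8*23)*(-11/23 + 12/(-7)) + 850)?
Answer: 7/3126 ≈ 0.0022393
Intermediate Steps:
1/((8*23)*(-11/23 + 12/(-7)) + 850) = 1/(184*(-11*1/23 + 12*(-1/7)) + 850) = 1/(184*(-11/23 - 12/7) + 850) = 1/(184*(-353/161) + 850) = 1/(-2824/7 + 850) = 1/(3126/7) = 7/3126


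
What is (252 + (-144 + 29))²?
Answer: 18769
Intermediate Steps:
(252 + (-144 + 29))² = (252 - 115)² = 137² = 18769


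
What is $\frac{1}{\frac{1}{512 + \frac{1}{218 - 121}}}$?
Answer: $\frac{49665}{97} \approx 512.01$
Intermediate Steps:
$\frac{1}{\frac{1}{512 + \frac{1}{218 - 121}}} = \frac{1}{\frac{1}{512 + \frac{1}{97}}} = \frac{1}{\frac{1}{\frac{49665}{97}}} = \frac{1}{\frac{97}{49665}} = \frac{49665}{97}$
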